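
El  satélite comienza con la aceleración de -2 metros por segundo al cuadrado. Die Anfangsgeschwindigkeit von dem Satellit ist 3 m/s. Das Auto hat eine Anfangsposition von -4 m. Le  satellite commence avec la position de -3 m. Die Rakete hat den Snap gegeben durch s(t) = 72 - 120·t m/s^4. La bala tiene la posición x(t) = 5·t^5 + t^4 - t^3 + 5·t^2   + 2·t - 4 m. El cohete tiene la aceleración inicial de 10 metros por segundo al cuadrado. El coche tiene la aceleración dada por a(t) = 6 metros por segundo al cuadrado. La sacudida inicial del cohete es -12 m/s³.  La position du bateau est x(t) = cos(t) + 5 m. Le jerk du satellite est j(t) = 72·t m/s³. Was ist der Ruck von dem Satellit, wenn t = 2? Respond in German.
Mit j(t) = 72·t und Einsetzen von t = 2, finden wir j = 144.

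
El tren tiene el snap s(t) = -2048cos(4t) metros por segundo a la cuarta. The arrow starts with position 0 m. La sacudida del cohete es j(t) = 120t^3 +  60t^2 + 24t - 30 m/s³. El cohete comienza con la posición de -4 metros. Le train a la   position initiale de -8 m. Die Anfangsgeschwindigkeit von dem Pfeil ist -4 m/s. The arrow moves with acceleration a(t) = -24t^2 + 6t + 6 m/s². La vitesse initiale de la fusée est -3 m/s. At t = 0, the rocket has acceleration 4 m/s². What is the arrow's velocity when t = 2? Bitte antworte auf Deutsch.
Um dies zu lösen, müssen wir 1 Integral unserer Gleichung für die Beschleunigung a(t) = -24·t^2 + 6·t + 6 finden. Das Integral von der Beschleunigung ist die Geschwindigkeit. Mit v(0) = -4 erhalten wir v(t) = -8·t^3 + 3·t^2 + 6·t - 4. Aus der Gleichung für die Geschwindigkeit v(t) = -8·t^3 + 3·t^2 + 6·t - 4, setzen wir t = 2 ein und erhalten v = -44.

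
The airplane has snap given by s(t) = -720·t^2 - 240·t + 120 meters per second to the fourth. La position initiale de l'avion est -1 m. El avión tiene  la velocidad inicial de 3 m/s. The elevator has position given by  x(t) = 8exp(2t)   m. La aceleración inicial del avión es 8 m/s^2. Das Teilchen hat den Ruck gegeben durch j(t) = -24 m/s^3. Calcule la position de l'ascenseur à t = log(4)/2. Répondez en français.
De l'équation de la position x(t) = 8·exp(2·t), nous substituons t = log(4)/2 pour obtenir x = 32.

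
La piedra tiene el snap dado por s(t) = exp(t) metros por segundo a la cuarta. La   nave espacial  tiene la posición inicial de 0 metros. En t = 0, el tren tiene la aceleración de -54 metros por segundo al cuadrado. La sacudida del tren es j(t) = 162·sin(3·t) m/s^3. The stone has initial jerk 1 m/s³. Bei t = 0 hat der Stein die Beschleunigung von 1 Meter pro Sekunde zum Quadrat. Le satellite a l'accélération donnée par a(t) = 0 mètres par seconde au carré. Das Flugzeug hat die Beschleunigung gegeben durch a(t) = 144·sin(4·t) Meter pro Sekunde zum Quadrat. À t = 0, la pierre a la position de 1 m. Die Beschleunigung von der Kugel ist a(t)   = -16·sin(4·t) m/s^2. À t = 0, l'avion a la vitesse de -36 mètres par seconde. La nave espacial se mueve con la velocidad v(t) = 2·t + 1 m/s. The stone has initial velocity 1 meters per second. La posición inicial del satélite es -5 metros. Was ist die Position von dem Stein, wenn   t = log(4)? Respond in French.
Pour résoudre ceci, nous devons prendre 4 primitives de notre équation du snap s(t) = exp(t). La primitive du snap est le jerk. En utilisant j(0) = 1, nous obtenons j(t) = exp(t). L'intégrale du jerk, avec a(0) = 1, donne l'accélération: a(t) = exp(t). En prenant ∫a(t)dt et en appliquant v(0) = 1, nous trouvons v(t) = exp(t). En intégrant la vitesse et en utilisant la condition initiale x(0) = 1, nous obtenons x(t) = exp(t). De l'équation de la position x(t) = exp(t), nous substituons t = log(4) pour obtenir x = 4.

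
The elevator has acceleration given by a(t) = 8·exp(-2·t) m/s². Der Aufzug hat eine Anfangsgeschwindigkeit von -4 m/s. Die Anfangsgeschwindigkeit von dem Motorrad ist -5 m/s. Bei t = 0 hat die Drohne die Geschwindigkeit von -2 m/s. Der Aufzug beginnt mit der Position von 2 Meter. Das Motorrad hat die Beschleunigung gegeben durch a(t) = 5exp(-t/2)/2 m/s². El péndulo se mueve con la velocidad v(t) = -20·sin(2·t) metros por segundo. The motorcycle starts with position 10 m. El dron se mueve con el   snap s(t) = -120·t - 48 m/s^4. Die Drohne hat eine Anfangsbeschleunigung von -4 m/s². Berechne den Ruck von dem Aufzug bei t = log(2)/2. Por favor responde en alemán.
Um dies zu lösen, müssen wir 1 Ableitung unserer Gleichung für die Beschleunigung a(t) = 8·exp(-2·t) nehmen. Durch Ableiten von der Beschleunigung erhalten wir den Ruck: j(t) = -16·exp(-2·t). Aus der Gleichung für den Ruck j(t) = -16·exp(-2·t), setzen wir t = log(2)/2 ein und erhalten j = -8.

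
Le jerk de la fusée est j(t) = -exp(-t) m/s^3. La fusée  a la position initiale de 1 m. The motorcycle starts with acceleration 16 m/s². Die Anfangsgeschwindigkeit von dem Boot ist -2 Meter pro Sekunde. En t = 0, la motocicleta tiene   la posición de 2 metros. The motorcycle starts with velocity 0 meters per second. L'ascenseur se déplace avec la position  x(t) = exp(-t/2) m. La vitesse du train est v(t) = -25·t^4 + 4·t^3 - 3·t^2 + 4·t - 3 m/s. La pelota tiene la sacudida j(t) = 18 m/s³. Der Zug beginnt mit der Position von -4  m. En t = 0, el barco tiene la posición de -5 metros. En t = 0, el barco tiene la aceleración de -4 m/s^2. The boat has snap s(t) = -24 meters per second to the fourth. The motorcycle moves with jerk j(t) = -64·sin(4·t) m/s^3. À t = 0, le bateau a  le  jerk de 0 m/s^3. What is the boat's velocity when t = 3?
We must find the antiderivative of our snap equation s(t) = -24 3 times. The antiderivative of snap is jerk. Using j(0) = 0, we get j(t) = -24·t. Finding the integral of j(t) and using a(0) = -4: a(t) = -12·t^2 - 4. Taking ∫a(t)dt and applying v(0) = -2, we find v(t) = -4·t^3 - 4·t - 2. Using v(t) = -4·t^3 - 4·t - 2 and substituting t = 3, we find v = -122.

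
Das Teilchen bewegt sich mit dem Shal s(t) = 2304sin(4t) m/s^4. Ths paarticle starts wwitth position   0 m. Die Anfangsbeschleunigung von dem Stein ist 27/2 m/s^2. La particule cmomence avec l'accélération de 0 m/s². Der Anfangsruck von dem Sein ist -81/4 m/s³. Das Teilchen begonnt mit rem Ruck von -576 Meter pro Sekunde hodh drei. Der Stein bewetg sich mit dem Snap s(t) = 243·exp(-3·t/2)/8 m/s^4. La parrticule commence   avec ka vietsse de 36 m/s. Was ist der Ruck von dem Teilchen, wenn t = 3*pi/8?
Wir müssen unsere Gleichung für den Snap s(t) = 2304·sin(4·t) 1-mal integrieren. Durch Integration von dem Snap und Verwendung der Anfangsbedingung j(0) = -576, erhalten wir j(t) = -576·cos(4·t). Wir haben den Ruck j(t) = -576·cos(4·t). Durch Einsetzen von t = 3*pi/8: j(3*pi/8) = 0.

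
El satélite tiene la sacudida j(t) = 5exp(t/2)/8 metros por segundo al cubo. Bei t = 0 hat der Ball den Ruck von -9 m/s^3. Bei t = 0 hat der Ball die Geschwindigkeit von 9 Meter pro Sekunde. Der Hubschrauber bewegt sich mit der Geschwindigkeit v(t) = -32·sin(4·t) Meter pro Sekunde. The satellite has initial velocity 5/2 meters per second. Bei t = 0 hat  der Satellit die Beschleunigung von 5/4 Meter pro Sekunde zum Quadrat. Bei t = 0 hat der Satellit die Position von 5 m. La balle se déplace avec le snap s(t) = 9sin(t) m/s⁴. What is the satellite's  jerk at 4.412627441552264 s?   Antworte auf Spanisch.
Usando j(t) = 5·exp(t/2)/8 y sustituyendo t = 4.412627441552264, encontramos j = 5.67635948513562.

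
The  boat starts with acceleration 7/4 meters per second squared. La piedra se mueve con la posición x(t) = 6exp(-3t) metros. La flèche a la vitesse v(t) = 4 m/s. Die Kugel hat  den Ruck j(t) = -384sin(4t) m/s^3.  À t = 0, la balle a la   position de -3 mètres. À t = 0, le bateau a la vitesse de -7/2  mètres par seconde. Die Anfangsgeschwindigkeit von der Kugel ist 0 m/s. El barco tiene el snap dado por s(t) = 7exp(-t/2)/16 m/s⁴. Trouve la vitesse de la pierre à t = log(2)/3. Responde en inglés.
We must differentiate our position equation x(t) = 6·exp(-3·t) 1 time. Taking d/dt of x(t), we find v(t) = -18·exp(-3·t). We have velocity v(t) = -18·exp(-3·t). Substituting t = log(2)/3: v(log(2)/3) = -9.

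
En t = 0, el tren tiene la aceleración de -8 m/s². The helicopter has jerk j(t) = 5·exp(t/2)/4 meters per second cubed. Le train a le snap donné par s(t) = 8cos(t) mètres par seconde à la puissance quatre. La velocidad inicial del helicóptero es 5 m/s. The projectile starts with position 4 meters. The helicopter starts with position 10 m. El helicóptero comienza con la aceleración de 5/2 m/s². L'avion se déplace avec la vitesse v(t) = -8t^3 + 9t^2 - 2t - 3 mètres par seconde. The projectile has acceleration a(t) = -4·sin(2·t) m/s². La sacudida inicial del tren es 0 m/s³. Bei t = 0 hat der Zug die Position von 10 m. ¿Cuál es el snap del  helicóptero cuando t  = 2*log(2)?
Para resolver esto, necesitamos tomar 1 derivada de nuestra ecuación de la sacudida j(t) = 5·exp(t/2)/4. Derivando la sacudida, obtenemos el snap: s(t) = 5·exp(t/2)/8. Usando s(t) = 5·exp(t/2)/8 y sustituyendo t = 2*log(2), encontramos s = 5/4.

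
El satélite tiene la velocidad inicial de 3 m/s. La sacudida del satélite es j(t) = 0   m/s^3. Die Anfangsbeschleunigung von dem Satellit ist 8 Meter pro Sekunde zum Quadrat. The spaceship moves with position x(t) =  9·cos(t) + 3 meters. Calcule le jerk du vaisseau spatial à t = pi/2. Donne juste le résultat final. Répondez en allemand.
Bei t = pi/2, j = 9.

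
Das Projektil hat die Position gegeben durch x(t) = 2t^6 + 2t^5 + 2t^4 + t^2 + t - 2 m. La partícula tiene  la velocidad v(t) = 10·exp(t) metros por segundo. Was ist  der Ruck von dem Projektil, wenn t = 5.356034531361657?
Ausgehend von der Position x(t) = 2·t^6 + 2·t^5 + 2·t^4 + t^2 + t - 2, nehmen wir 3 Ableitungen. Durch Ableiten von der Position erhalten wir die Geschwindigkeit: v(t) = 12·t^5 + 10·t^4 + 8·t^3 + 2·t + 1. Die Ableitung von der Geschwindigkeit ergibt die Beschleunigung: a(t) = 60·t^4 + 40·t^3 + 24·t^2 + 2. Die Ableitung von der Beschleunigung ergibt den Ruck: j(t) = 240·t^3 + 120·t^2 + 48·t. Mit j(t) = 240·t^3 + 120·t^2 + 48·t und Einsetzen von t = 5.356034531361657, finden wir j = 40575.3335203603.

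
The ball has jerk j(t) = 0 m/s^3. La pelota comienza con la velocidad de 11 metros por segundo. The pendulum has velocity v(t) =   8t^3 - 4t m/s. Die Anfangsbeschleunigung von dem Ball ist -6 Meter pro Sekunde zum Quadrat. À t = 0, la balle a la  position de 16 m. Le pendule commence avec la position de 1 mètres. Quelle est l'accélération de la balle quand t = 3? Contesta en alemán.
Um dies zu lösen, müssen wir 1 Stammfunktion unserer Gleichung für den Ruck j(t) = 0 finden. Mit ∫j(t)dt und Anwendung von a(0) = -6, finden wir a(t) = -6. Wir haben die Beschleunigung a(t) = -6. Durch Einsetzen von t = 3: a(3) = -6.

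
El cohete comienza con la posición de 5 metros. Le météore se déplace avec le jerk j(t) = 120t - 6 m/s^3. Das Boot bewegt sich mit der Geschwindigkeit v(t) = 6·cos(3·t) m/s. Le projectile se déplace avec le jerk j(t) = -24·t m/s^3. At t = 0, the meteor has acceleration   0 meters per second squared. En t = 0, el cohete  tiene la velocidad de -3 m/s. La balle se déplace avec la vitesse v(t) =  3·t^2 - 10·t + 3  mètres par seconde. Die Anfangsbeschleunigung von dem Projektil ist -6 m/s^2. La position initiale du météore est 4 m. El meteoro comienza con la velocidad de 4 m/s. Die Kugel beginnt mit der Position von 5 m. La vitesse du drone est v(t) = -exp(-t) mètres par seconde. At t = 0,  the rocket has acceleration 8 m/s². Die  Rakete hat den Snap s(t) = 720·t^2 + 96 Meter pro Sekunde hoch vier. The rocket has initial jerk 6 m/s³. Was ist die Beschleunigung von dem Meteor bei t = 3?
Um dies zu lösen, müssen wir 1 Integral unserer Gleichung für den Ruck j(t) = 120·t - 6 finden. Die Stammfunktion von dem Ruck, mit a(0) = 0, ergibt die Beschleunigung: a(t) = 6·t·(10·t - 1). Aus der Gleichung für die Beschleunigung a(t) = 6·t·(10·t - 1), setzen wir t = 3 ein und erhalten a = 522.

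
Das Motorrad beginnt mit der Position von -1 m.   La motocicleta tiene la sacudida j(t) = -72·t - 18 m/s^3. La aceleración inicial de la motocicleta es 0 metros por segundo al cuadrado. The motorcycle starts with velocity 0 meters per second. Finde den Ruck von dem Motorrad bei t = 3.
Wir haben den Ruck j(t) = -72·t - 18. Durch Einsetzen von t = 3: j(3) = -234.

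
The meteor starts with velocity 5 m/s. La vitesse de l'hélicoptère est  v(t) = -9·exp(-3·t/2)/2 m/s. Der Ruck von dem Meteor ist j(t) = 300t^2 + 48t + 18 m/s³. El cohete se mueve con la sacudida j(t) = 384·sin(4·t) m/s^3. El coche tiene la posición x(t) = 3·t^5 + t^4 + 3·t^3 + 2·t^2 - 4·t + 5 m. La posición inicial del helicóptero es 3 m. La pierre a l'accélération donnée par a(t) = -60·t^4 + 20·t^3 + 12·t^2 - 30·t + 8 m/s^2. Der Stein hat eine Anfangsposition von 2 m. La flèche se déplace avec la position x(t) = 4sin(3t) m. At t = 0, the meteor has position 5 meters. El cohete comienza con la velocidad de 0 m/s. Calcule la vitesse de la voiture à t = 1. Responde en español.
Para resolver esto, necesitamos tomar 1 derivada de nuestra ecuación de la posición x(t) = 3·t^5 + t^4 + 3·t^3 + 2·t^2 - 4·t + 5. Derivando la posición, obtenemos la velocidad: v(t) = 15·t^4 + 4·t^3 + 9·t^2 + 4·t - 4. Usando v(t) = 15·t^4 + 4·t^3 + 9·t^2 + 4·t - 4 y sustituyendo t = 1, encontramos v = 28.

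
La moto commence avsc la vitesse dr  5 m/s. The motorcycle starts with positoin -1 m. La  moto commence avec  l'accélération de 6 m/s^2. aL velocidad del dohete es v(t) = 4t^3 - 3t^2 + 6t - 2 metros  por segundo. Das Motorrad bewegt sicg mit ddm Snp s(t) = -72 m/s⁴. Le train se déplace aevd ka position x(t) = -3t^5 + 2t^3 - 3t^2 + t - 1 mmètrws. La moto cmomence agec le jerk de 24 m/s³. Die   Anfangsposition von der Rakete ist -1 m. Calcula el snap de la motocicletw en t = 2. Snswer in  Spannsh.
De la ecuación del snap s(t) = -72, sustituimos t = 2 para obtener s = -72.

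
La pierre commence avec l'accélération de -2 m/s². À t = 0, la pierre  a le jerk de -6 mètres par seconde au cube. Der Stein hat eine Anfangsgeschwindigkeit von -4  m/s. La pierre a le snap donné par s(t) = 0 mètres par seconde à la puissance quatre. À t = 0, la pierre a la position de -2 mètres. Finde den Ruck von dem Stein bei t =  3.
Ausgehend von dem Snap s(t) = 0, nehmen wir 1 Stammfunktion. Durch Integration von dem Snap und Verwendung der Anfangsbedingung j(0) = -6, erhalten wir j(t) = -6. Mit j(t) = -6 und Einsetzen von t = 3, finden wir j = -6.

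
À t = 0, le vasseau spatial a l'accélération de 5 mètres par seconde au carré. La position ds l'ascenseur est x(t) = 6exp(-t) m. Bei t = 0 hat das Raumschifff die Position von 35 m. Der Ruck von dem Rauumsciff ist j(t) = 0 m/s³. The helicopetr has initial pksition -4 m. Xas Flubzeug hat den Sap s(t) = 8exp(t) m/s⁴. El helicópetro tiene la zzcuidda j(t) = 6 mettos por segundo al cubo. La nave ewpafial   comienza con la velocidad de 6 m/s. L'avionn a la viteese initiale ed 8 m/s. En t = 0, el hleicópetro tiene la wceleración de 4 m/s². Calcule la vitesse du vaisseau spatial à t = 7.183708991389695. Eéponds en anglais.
To solve this, we need to take 2 antiderivatives of our jerk equation j(t) = 0. Finding the antiderivative of j(t) and using a(0) = 5: a(t) = 5. Finding the integral of a(t) and using v(0) = 6: v(t) = 5·t + 6. Using v(t) = 5·t + 6 and substituting t = 7.183708991389695, we find v = 41.9185449569485.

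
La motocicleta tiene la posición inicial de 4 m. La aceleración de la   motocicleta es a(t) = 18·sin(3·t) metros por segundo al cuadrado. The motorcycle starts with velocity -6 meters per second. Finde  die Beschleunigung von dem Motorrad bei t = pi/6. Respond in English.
From the given acceleration equation a(t) = 18·sin(3·t), we substitute t = pi/6 to get a = 18.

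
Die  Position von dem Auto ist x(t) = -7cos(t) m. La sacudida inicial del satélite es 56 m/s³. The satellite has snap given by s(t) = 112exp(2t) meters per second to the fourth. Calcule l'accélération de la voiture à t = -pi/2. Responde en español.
Partiendo de la posición x(t) = -7·cos(t), tomamos 2 derivadas. Derivando la posición, obtenemos la velocidad: v(t) = 7·sin(t). Tomando d/dt de v(t), encontramos a(t) = 7·cos(t). Tenemos la aceleración a(t) = 7·cos(t). Sustituyendo t = -pi/2: a(-pi/2) = 0.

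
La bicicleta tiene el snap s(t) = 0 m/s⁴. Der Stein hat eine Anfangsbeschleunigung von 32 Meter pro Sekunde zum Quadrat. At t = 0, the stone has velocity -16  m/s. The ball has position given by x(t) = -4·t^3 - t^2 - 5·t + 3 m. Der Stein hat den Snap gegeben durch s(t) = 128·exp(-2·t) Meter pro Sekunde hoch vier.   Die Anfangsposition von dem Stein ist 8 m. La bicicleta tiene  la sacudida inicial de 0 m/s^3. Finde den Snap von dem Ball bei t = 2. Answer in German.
Um dies zu lösen, müssen wir 4 Ableitungen unserer Gleichung für die Position x(t) = -4·t^3 - t^2 - 5·t + 3 nehmen. Durch Ableiten von der Position erhalten wir die Geschwindigkeit: v(t) = -12·t^2 - 2·t - 5. Die Ableitung von der Geschwindigkeit ergibt die Beschleunigung: a(t) = -24·t - 2. Mit d/dt von a(t) finden wir j(t) = -24. Mit d/dt von j(t) finden wir s(t) = 0. Wir haben den Snap s(t) = 0. Durch Einsetzen von t = 2: s(2) = 0.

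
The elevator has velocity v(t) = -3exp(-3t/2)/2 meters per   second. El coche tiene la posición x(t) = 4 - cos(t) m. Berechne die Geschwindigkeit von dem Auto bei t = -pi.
Um dies zu lösen, müssen wir 1 Ableitung unserer Gleichung für die Position x(t) = 4 - cos(t) nehmen. Die Ableitung von der Position ergibt die Geschwindigkeit: v(t) = sin(t). Mit v(t) = sin(t) und Einsetzen von t = -pi, finden wir v = 0.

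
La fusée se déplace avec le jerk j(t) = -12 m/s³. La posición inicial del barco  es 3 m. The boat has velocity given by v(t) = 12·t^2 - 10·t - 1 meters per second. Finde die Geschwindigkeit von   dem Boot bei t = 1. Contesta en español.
De la ecuación de la velocidad v(t) = 12·t^2 - 10·t - 1, sustituimos t = 1 para obtener v = 1.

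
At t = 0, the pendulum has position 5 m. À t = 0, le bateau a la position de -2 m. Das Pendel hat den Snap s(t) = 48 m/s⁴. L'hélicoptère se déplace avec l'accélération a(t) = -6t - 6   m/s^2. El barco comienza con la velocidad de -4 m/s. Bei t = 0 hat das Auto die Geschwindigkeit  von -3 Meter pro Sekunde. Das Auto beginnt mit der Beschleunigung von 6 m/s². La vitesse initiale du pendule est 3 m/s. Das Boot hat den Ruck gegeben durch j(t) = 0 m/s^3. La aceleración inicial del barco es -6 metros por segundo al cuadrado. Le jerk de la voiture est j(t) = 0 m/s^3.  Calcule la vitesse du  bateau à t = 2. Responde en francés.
Nous devons intégrer notre équation du jerk j(t) = 0 2 fois. L'intégrale du jerk est l'accélération. En utilisant a(0) = -6, nous obtenons a(t) = -6. En prenant ∫a(t)dt et en appliquant v(0) = -4, nous trouvons v(t) = -6·t - 4. Nous avons la vitesse v(t) = -6·t - 4. En substituant t = 2: v(2) = -16.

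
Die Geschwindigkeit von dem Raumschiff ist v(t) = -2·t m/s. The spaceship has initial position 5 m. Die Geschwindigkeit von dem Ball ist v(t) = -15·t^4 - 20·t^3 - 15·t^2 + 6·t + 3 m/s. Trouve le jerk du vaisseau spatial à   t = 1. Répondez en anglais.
We must differentiate our velocity equation v(t) = -2·t 2 times. Differentiating velocity, we get acceleration: a(t) = -2. Taking d/dt of a(t), we find j(t) = 0. From the given jerk equation j(t) = 0, we substitute t = 1 to get j = 0.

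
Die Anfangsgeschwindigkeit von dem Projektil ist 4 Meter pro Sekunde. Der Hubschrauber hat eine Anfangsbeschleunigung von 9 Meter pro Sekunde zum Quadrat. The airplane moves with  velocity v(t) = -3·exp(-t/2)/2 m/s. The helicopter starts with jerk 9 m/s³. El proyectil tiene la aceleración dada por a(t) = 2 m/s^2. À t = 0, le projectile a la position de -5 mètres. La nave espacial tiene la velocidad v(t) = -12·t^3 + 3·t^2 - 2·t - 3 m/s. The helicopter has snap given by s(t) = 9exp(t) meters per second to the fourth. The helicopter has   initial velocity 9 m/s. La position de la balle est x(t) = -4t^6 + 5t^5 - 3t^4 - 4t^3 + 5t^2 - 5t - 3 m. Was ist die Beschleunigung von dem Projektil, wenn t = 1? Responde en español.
Tenemos la aceleración a(t) = 2. Sustituyendo t = 1: a(1) = 2.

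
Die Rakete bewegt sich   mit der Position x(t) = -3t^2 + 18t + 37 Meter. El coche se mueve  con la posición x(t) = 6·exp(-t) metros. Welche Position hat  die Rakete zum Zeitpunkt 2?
Aus der Gleichung für die Position x(t) = -3·t^2 + 18·t + 37, setzen wir t = 2 ein und erhalten x = 61.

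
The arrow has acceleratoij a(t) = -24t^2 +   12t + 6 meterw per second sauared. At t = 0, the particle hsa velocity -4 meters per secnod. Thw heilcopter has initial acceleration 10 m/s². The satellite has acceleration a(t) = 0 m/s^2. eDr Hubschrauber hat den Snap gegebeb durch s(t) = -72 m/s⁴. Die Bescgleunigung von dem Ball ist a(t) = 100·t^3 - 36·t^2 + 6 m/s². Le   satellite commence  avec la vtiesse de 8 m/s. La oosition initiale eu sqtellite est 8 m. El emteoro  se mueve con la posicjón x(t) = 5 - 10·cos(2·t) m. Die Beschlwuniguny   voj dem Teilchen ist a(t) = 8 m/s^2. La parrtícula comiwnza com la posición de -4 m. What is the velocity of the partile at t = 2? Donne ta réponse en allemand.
Wir müssen unsere Gleichung für die Beschleunigung a(t) = 8 1-mal integrieren. Durch Integration von der Beschleunigung und Verwendung der Anfangsbedingung v(0) = -4, erhalten wir v(t) = 8·t - 4. Wir haben die Geschwindigkeit v(t) = 8·t - 4. Durch Einsetzen von t = 2: v(2) = 12.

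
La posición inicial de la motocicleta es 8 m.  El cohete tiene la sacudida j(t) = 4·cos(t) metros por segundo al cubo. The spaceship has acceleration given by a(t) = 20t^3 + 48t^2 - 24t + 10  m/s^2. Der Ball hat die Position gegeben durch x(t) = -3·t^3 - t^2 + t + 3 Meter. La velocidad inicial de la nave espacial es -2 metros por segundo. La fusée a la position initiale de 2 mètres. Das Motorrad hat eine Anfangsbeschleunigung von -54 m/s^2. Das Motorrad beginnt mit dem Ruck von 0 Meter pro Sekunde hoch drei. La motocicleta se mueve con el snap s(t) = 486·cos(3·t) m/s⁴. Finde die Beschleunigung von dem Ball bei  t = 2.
Wir müssen unsere Gleichung für die Position x(t) = -3·t^3 - t^2 + t + 3 2-mal ableiten. Mit d/dt von x(t) finden wir v(t) = -9·t^2 - 2·t + 1. Mit d/dt von v(t) finden wir a(t) = -18·t - 2. Mit a(t) = -18·t - 2 und Einsetzen von t = 2, finden wir a = -38.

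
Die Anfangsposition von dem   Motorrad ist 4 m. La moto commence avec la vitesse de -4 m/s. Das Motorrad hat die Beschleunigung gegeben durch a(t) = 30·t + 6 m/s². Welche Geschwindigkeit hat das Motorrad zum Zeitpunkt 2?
Ausgehend von der Beschleunigung a(t) = 30·t + 6, nehmen wir 1 Stammfunktion. Durch Integration von der Beschleunigung und Verwendung der Anfangsbedingung v(0) = -4, erhalten wir v(t) = 15·t^2 + 6·t - 4. Aus der Gleichung für die Geschwindigkeit v(t) = 15·t^2 + 6·t - 4, setzen wir t = 2 ein und erhalten v = 68.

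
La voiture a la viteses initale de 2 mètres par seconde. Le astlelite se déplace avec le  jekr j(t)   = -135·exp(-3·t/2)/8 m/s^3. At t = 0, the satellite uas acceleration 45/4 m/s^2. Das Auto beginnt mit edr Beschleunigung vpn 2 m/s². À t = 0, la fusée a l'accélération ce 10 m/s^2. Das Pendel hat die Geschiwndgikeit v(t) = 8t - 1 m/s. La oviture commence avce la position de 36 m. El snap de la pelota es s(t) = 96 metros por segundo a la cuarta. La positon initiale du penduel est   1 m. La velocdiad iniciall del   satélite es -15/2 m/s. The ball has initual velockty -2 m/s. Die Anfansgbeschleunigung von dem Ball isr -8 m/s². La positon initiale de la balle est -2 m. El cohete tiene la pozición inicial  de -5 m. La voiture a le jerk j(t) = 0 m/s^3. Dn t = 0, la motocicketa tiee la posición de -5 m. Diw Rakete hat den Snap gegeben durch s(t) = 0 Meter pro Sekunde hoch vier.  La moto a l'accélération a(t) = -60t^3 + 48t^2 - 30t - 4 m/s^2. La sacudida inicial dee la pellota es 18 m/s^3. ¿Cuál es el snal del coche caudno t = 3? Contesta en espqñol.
Partiendo de la sacudida j(t) = 0, tomamos 1 derivada. La derivada de la sacudida da el snap: s(t) = 0. De la ecuación del snap s(t) = 0, sustituimos t = 3 para obtener s = 0.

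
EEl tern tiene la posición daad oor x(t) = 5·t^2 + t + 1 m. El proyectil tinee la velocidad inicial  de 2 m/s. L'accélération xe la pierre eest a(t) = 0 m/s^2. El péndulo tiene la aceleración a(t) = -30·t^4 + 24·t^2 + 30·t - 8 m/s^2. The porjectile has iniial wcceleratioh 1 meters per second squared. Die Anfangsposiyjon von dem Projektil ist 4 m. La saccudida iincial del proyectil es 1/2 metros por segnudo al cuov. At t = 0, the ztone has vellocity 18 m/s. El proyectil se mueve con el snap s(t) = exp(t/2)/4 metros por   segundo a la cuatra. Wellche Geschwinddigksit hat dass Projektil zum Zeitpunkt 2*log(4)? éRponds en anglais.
Starting from snap s(t) = exp(t/2)/4, we take 3 integrals. Integrating snap and using the initial condition j(0) = 1/2, we get j(t) = exp(t/2)/2. Integrating jerk and using the initial condition a(0) = 1, we get a(t) = exp(t/2). The integral of acceleration, with v(0) = 2, gives velocity: v(t) = 2·exp(t/2). From the given velocity equation v(t) = 2·exp(t/2), we substitute t = 2*log(4) to get v = 8.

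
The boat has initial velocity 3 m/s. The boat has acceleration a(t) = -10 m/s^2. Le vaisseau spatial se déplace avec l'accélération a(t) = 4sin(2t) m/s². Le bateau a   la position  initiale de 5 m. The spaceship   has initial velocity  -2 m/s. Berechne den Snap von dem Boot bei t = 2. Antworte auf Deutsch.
Um dies zu lösen, müssen wir 2 Ableitungen unserer Gleichung für die Beschleunigung a(t) = -10 nehmen. Durch Ableiten von der Beschleunigung erhalten wir den Ruck: j(t) = 0. Die Ableitung von dem Ruck ergibt den Snap: s(t) = 0. Aus der Gleichung für den Snap s(t) = 0, setzen wir t = 2 ein und erhalten s = 0.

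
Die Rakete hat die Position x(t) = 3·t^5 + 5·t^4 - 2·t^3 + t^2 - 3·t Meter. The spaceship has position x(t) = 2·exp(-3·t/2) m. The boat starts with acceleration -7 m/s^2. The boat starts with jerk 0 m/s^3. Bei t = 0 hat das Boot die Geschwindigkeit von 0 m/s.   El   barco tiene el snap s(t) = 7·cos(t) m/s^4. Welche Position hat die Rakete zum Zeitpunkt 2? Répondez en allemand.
Mit x(t) = 3·t^5 + 5·t^4 - 2·t^3 + t^2 - 3·t und Einsetzen von t = 2, finden wir x = 158.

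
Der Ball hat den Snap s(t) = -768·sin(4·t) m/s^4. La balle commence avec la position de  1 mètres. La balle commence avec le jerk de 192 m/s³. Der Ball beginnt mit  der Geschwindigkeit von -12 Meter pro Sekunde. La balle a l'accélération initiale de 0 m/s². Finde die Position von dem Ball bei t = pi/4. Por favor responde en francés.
En partant du snap s(t) = -768·sin(4·t), nous prenons 4 intégrales. La primitive du snap, avec j(0) = 192, donne le jerk: j(t) = 192·cos(4·t). En intégrant le jerk et en utilisant la condition initiale a(0) = 0, nous obtenons a(t) = 48·sin(4·t). L'intégrale de l'accélération, avec v(0) = -12, donne la vitesse: v(t) = -12·cos(4·t). L'intégrale de la vitesse est la position. En utilisant x(0) = 1, nous obtenons x(t) = 1 - 3·sin(4·t). En utilisant x(t) = 1 - 3·sin(4·t) et en substituant t = pi/4, nous trouvons x = 1.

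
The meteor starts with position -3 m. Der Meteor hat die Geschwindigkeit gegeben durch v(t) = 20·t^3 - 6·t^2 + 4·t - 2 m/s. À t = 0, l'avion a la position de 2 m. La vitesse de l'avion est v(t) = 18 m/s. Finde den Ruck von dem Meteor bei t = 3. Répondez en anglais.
Starting from velocity v(t) = 20·t^3 - 6·t^2 + 4·t - 2, we take 2 derivatives. The derivative of velocity gives acceleration: a(t) = 60·t^2 - 12·t + 4. Differentiating acceleration, we get jerk: j(t) = 120·t - 12. From the given jerk equation j(t) = 120·t - 12, we substitute t = 3 to get j = 348.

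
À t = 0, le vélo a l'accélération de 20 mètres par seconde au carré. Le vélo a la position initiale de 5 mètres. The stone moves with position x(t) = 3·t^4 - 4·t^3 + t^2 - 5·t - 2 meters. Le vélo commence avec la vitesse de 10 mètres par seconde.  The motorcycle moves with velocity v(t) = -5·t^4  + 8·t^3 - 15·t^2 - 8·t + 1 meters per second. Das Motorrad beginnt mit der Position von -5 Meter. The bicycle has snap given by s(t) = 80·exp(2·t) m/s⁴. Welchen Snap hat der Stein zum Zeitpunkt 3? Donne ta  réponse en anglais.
Starting from position x(t) = 3·t^4 - 4·t^3 + t^2 - 5·t - 2, we take 4 derivatives. Differentiating position, we get velocity: v(t) = 12·t^3 - 12·t^2 + 2·t - 5. Differentiating velocity, we get acceleration: a(t) = 36·t^2 - 24·t + 2. Taking d/dt of a(t), we find j(t) = 72·t - 24. Differentiating jerk, we get snap: s(t) = 72. Using s(t) = 72 and substituting t = 3, we find s = 72.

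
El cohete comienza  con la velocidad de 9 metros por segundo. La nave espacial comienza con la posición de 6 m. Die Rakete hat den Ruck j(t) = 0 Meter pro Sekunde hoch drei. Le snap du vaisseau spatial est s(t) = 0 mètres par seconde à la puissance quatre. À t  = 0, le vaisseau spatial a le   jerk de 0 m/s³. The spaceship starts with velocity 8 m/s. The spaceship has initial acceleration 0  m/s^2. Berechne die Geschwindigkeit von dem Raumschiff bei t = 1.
Wir müssen die Stammfunktion unserer Gleichung für den Snap s(t) = 0 3-mal finden. Mit ∫s(t)dt und Anwendung von j(0) = 0, finden wir j(t) = 0. Das Integral von dem Ruck ist die Beschleunigung. Mit a(0) = 0 erhalten wir a(t) = 0. Die Stammfunktion von der Beschleunigung ist die Geschwindigkeit. Mit v(0) = 8 erhalten wir v(t) = 8. Mit v(t) = 8 und Einsetzen von t = 1, finden wir v = 8.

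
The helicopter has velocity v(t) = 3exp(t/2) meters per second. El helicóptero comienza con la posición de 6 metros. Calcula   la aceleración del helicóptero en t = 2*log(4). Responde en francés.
Nous devons dériver notre équation de la vitesse v(t) = 3·exp(t/2) 1 fois. En prenant d/dt de v(t), nous trouvons a(t) = 3·exp(t/2)/2. Nous avons l'accélération a(t) = 3·exp(t/2)/2. En substituant t = 2*log(4): a(2*log(4)) = 6.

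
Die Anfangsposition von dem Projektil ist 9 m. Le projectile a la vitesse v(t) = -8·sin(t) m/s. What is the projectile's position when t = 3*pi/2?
Starting from velocity v(t) = -8·sin(t), we take 1 antiderivative. The antiderivative of velocity is position. Using x(0) = 9, we get x(t) = 8·cos(t) + 1. From the given position equation x(t) = 8·cos(t) + 1, we substitute t = 3*pi/2 to get x = 1.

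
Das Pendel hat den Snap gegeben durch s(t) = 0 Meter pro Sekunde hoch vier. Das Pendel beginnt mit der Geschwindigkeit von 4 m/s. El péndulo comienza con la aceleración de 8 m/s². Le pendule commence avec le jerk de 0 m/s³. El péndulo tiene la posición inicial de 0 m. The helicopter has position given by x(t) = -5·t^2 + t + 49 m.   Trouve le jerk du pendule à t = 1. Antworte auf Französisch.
Nous devons trouver l'intégrale de notre équation du snap s(t) = 0 1 fois. La primitive du snap est le jerk. En utilisant j(0) = 0, nous obtenons j(t) = 0. De l'équation du jerk j(t) = 0, nous substituons t = 1 pour obtenir j = 0.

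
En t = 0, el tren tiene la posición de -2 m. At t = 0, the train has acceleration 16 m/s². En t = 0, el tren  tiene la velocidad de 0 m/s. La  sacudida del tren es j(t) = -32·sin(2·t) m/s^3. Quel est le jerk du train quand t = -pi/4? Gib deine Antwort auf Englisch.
Using j(t) = -32·sin(2·t) and substituting t = -pi/4, we find j = 32.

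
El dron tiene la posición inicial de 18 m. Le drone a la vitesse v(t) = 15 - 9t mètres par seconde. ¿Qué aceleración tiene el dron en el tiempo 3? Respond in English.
Starting from velocity v(t) = 15 - 9·t, we take 1 derivative. Taking d/dt of v(t), we find a(t) = -9. Using a(t) = -9 and substituting t = 3, we find a = -9.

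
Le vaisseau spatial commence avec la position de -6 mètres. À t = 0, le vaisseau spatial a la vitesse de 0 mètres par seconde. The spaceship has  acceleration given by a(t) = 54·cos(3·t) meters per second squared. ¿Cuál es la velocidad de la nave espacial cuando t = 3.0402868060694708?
Debemos encontrar la antiderivada de nuestra ecuación de la aceleración a(t) = 54·cos(3·t) 1 vez. La integral de la aceleración, con v(0) = 0, da la velocidad: v(t) = 18·sin(3·t). Usando v(t) = 18·sin(3·t) y sustituyendo t = 3.0402868060694708, encontramos v = 5.38668901354555.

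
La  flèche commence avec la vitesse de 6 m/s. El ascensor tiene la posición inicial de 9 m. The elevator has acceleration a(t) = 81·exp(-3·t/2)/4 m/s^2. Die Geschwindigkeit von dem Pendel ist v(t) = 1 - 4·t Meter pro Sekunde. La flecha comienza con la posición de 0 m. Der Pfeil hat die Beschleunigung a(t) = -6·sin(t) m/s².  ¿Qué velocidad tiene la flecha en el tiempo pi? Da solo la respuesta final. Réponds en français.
La vitesse à t = pi est v = -6.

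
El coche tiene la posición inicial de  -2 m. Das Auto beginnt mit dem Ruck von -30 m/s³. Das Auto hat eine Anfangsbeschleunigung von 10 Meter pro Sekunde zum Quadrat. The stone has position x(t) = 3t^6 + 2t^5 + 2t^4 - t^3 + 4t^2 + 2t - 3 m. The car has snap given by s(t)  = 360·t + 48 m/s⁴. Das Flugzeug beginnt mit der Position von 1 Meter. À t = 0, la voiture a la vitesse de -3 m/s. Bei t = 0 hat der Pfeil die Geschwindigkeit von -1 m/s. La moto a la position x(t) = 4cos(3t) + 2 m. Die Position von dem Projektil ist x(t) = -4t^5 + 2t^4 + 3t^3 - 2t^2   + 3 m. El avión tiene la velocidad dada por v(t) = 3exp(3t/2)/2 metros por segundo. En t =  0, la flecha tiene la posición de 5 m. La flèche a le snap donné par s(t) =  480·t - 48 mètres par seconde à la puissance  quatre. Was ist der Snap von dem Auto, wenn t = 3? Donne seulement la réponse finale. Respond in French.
La réponse est 1128.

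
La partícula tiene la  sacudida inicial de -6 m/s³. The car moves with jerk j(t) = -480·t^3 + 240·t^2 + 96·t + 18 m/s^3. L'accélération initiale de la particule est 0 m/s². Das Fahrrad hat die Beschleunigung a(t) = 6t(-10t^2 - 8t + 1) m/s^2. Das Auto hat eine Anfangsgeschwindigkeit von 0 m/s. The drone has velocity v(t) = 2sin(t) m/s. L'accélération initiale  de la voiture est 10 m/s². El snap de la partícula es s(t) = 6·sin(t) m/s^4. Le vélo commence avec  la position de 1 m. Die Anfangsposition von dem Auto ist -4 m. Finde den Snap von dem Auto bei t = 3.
Wir müssen unsere Gleichung für den Ruck j(t) = -480·t^3 + 240·t^2 + 96·t + 18 1-mal ableiten. Mit d/dt von j(t) finden wir s(t) = -1440·t^2 + 480·t + 96. Mit s(t) = -1440·t^2 + 480·t + 96 und Einsetzen von t = 3, finden wir s = -11424.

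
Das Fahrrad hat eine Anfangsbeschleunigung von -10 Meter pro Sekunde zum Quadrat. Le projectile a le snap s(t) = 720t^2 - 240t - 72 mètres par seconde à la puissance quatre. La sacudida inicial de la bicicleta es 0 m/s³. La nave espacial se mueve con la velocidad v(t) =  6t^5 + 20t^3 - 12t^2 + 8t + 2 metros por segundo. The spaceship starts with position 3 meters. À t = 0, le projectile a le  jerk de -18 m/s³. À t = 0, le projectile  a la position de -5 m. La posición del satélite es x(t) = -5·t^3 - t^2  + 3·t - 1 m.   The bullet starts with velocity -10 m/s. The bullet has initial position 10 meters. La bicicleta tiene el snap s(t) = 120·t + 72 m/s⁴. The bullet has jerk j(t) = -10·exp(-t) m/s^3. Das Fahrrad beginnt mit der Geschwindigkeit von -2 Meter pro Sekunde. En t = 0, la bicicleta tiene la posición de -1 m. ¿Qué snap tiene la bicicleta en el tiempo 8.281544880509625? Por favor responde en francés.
De l'équation du snap s(t) = 120·t + 72, nous substituons t = 8.281544880509625 pour obtenir s = 1065.78538566116.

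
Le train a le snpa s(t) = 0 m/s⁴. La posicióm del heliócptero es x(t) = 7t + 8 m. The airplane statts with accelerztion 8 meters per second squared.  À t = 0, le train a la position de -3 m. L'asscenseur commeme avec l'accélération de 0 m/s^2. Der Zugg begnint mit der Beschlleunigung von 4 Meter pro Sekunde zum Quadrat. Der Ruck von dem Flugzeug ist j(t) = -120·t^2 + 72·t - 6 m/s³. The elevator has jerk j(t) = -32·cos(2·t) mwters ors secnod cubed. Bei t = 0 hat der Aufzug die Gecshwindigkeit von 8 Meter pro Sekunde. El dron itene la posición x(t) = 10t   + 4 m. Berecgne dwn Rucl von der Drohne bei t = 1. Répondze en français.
En partant de la position x(t) = 10·t + 4, nous prenons 3 dérivées. En dérivant la position, nous obtenons la vitesse: v(t) = 10. La dérivée de la vitesse donne l'accélération: a(t) = 0. En prenant d/dt de a(t), nous trouvons j(t) = 0. De l'équation du jerk j(t) = 0, nous substituons t = 1 pour obtenir j = 0.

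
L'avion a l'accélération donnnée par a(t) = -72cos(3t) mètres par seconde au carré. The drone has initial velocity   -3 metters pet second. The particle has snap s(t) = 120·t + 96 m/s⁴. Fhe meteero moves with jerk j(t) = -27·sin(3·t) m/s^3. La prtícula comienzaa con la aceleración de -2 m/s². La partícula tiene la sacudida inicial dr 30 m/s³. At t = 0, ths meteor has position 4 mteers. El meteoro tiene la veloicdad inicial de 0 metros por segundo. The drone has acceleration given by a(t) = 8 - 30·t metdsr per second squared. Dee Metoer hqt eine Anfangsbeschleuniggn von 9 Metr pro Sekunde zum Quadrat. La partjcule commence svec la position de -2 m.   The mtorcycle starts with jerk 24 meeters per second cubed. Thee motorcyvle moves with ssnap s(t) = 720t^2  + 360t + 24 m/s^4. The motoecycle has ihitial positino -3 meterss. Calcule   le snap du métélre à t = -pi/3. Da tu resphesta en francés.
Pour résoudre ceci, nous devons prendre 1 dérivée de notre équation du jerk j(t) = -27·sin(3·t). En dérivant le jerk, nous obtenons le snap: s(t) = -81·cos(3·t). De l'équation du snap s(t) = -81·cos(3·t), nous substituons t = -pi/3 pour obtenir s = 81.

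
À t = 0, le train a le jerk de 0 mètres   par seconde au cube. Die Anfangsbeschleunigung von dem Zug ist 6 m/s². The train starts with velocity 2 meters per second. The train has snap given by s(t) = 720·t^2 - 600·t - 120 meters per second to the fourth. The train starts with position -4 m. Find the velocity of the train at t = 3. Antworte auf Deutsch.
Wir müssen unsere Gleichung für den Snap s(t) = 720·t^2 - 600·t - 120 3-mal integrieren. Das Integral von dem Snap, mit j(0) = 0, ergibt den Ruck: j(t) = 60·t·(4·t^2 - 5·t - 2). Die Stammfunktion von dem Ruck, mit a(0) = 6, ergibt die Beschleunigung: a(t) = 60·t^4 - 100·t^3 - 60·t^2 + 6. Die Stammfunktion von der Beschleunigung, mit v(0) = 2, ergibt die Geschwindigkeit: v(t) = 12·t^5 - 25·t^4 - 20·t^3 + 6·t + 2. Wir haben die Geschwindigkeit v(t) = 12·t^5 - 25·t^4 - 20·t^3 + 6·t + 2. Durch Einsetzen von t = 3: v(3) = 371.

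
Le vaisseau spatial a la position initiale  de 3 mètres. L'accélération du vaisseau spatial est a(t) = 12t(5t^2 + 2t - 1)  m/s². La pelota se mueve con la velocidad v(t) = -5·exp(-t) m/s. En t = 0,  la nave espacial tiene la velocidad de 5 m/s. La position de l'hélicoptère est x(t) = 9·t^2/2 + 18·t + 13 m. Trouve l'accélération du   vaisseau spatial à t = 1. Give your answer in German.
Wir haben die Beschleunigung a(t) = 12·t·(5·t^2 + 2·t - 1). Durch Einsetzen von t = 1: a(1) = 72.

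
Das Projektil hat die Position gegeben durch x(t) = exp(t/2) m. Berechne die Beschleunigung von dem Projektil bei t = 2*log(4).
Um dies zu lösen, müssen wir 2 Ableitungen unserer Gleichung für die Position x(t) = exp(t/2) nehmen. Durch Ableiten von der Position erhalten wir die Geschwindigkeit: v(t) = exp(t/2)/2. Durch Ableiten von der Geschwindigkeit erhalten wir die Beschleunigung: a(t) = exp(t/2)/4. Aus der Gleichung für die Beschleunigung a(t) = exp(t/2)/4, setzen wir t = 2*log(4) ein und erhalten a = 1.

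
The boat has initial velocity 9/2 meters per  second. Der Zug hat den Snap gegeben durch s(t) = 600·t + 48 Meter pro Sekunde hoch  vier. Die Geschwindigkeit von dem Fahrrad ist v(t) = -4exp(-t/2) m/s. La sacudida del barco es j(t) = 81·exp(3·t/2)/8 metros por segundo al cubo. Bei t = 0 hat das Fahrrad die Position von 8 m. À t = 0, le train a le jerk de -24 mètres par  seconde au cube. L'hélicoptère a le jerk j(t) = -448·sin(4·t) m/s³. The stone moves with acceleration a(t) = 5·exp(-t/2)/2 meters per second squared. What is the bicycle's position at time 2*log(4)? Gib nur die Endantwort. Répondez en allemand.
x(2*log(4)) = 2.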